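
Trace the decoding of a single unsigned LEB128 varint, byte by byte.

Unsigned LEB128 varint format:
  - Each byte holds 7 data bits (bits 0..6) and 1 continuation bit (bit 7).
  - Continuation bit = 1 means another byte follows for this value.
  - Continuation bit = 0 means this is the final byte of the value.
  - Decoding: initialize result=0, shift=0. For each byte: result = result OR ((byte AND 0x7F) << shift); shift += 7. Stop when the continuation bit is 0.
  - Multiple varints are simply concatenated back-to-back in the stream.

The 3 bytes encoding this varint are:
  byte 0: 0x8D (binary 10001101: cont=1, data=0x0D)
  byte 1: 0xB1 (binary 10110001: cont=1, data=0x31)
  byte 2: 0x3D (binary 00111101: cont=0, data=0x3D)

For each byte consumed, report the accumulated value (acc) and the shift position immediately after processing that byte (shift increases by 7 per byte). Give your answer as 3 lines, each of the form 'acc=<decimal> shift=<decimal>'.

Answer: acc=13 shift=7
acc=6285 shift=14
acc=1005709 shift=21

Derivation:
byte 0=0x8D: payload=0x0D=13, contrib = 13<<0 = 13; acc -> 13, shift -> 7
byte 1=0xB1: payload=0x31=49, contrib = 49<<7 = 6272; acc -> 6285, shift -> 14
byte 2=0x3D: payload=0x3D=61, contrib = 61<<14 = 999424; acc -> 1005709, shift -> 21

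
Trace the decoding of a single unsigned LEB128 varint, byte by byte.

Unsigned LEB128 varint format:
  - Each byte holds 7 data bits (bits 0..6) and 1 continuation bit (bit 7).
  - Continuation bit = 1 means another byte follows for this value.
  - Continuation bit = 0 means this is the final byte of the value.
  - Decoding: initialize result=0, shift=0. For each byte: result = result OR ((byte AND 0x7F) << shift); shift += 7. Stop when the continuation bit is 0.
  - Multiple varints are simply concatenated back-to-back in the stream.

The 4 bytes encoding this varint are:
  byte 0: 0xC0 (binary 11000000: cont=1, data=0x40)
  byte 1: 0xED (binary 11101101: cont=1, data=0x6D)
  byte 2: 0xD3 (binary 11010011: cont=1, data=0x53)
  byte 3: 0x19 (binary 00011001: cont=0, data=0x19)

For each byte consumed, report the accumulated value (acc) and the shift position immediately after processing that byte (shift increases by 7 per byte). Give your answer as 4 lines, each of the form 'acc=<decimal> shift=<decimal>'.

byte 0=0xC0: payload=0x40=64, contrib = 64<<0 = 64; acc -> 64, shift -> 7
byte 1=0xED: payload=0x6D=109, contrib = 109<<7 = 13952; acc -> 14016, shift -> 14
byte 2=0xD3: payload=0x53=83, contrib = 83<<14 = 1359872; acc -> 1373888, shift -> 21
byte 3=0x19: payload=0x19=25, contrib = 25<<21 = 52428800; acc -> 53802688, shift -> 28

Answer: acc=64 shift=7
acc=14016 shift=14
acc=1373888 shift=21
acc=53802688 shift=28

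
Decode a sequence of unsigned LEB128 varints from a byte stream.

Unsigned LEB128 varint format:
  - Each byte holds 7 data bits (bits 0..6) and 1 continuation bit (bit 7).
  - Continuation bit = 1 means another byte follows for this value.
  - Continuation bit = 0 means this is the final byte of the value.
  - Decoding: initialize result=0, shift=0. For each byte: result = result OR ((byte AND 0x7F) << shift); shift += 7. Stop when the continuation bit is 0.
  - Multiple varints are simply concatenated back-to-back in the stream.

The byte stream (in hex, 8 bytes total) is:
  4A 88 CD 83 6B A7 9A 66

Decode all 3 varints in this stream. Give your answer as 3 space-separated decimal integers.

Answer: 74 224454280 1674535

Derivation:
  byte[0]=0x4A cont=0 payload=0x4A=74: acc |= 74<<0 -> acc=74 shift=7 [end]
Varint 1: bytes[0:1] = 4A -> value 74 (1 byte(s))
  byte[1]=0x88 cont=1 payload=0x08=8: acc |= 8<<0 -> acc=8 shift=7
  byte[2]=0xCD cont=1 payload=0x4D=77: acc |= 77<<7 -> acc=9864 shift=14
  byte[3]=0x83 cont=1 payload=0x03=3: acc |= 3<<14 -> acc=59016 shift=21
  byte[4]=0x6B cont=0 payload=0x6B=107: acc |= 107<<21 -> acc=224454280 shift=28 [end]
Varint 2: bytes[1:5] = 88 CD 83 6B -> value 224454280 (4 byte(s))
  byte[5]=0xA7 cont=1 payload=0x27=39: acc |= 39<<0 -> acc=39 shift=7
  byte[6]=0x9A cont=1 payload=0x1A=26: acc |= 26<<7 -> acc=3367 shift=14
  byte[7]=0x66 cont=0 payload=0x66=102: acc |= 102<<14 -> acc=1674535 shift=21 [end]
Varint 3: bytes[5:8] = A7 9A 66 -> value 1674535 (3 byte(s))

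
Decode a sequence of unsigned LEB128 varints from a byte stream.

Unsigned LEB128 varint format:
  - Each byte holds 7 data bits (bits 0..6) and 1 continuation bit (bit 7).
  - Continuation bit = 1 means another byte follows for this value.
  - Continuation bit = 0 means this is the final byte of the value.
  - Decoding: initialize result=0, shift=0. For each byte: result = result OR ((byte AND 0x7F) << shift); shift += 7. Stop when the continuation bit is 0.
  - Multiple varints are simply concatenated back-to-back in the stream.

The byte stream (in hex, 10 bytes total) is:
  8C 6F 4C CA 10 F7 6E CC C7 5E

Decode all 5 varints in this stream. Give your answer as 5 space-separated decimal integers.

  byte[0]=0x8C cont=1 payload=0x0C=12: acc |= 12<<0 -> acc=12 shift=7
  byte[1]=0x6F cont=0 payload=0x6F=111: acc |= 111<<7 -> acc=14220 shift=14 [end]
Varint 1: bytes[0:2] = 8C 6F -> value 14220 (2 byte(s))
  byte[2]=0x4C cont=0 payload=0x4C=76: acc |= 76<<0 -> acc=76 shift=7 [end]
Varint 2: bytes[2:3] = 4C -> value 76 (1 byte(s))
  byte[3]=0xCA cont=1 payload=0x4A=74: acc |= 74<<0 -> acc=74 shift=7
  byte[4]=0x10 cont=0 payload=0x10=16: acc |= 16<<7 -> acc=2122 shift=14 [end]
Varint 3: bytes[3:5] = CA 10 -> value 2122 (2 byte(s))
  byte[5]=0xF7 cont=1 payload=0x77=119: acc |= 119<<0 -> acc=119 shift=7
  byte[6]=0x6E cont=0 payload=0x6E=110: acc |= 110<<7 -> acc=14199 shift=14 [end]
Varint 4: bytes[5:7] = F7 6E -> value 14199 (2 byte(s))
  byte[7]=0xCC cont=1 payload=0x4C=76: acc |= 76<<0 -> acc=76 shift=7
  byte[8]=0xC7 cont=1 payload=0x47=71: acc |= 71<<7 -> acc=9164 shift=14
  byte[9]=0x5E cont=0 payload=0x5E=94: acc |= 94<<14 -> acc=1549260 shift=21 [end]
Varint 5: bytes[7:10] = CC C7 5E -> value 1549260 (3 byte(s))

Answer: 14220 76 2122 14199 1549260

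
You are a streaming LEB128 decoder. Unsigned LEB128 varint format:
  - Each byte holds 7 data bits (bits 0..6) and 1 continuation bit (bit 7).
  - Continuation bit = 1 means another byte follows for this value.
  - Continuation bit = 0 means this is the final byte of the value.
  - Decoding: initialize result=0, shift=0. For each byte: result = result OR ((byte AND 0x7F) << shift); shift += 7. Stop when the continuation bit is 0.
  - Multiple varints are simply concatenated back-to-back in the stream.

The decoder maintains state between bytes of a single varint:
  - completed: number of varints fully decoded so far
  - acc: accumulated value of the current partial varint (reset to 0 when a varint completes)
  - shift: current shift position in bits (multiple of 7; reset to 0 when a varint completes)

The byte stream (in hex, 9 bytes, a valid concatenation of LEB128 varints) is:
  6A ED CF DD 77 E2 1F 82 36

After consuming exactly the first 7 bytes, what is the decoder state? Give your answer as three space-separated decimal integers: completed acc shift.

Answer: 3 0 0

Derivation:
byte[0]=0x6A cont=0 payload=0x6A: varint #1 complete (value=106); reset -> completed=1 acc=0 shift=0
byte[1]=0xED cont=1 payload=0x6D: acc |= 109<<0 -> completed=1 acc=109 shift=7
byte[2]=0xCF cont=1 payload=0x4F: acc |= 79<<7 -> completed=1 acc=10221 shift=14
byte[3]=0xDD cont=1 payload=0x5D: acc |= 93<<14 -> completed=1 acc=1533933 shift=21
byte[4]=0x77 cont=0 payload=0x77: varint #2 complete (value=251095021); reset -> completed=2 acc=0 shift=0
byte[5]=0xE2 cont=1 payload=0x62: acc |= 98<<0 -> completed=2 acc=98 shift=7
byte[6]=0x1F cont=0 payload=0x1F: varint #3 complete (value=4066); reset -> completed=3 acc=0 shift=0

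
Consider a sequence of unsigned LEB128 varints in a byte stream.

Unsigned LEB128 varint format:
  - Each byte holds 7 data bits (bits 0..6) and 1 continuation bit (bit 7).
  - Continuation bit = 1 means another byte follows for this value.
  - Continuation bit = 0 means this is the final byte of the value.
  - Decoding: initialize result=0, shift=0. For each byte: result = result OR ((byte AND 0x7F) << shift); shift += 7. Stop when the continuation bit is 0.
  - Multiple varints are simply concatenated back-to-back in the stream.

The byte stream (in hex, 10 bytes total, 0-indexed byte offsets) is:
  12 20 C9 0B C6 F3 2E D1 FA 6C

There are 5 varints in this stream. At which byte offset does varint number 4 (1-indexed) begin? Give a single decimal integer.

Answer: 4

Derivation:
  byte[0]=0x12 cont=0 payload=0x12=18: acc |= 18<<0 -> acc=18 shift=7 [end]
Varint 1: bytes[0:1] = 12 -> value 18 (1 byte(s))
  byte[1]=0x20 cont=0 payload=0x20=32: acc |= 32<<0 -> acc=32 shift=7 [end]
Varint 2: bytes[1:2] = 20 -> value 32 (1 byte(s))
  byte[2]=0xC9 cont=1 payload=0x49=73: acc |= 73<<0 -> acc=73 shift=7
  byte[3]=0x0B cont=0 payload=0x0B=11: acc |= 11<<7 -> acc=1481 shift=14 [end]
Varint 3: bytes[2:4] = C9 0B -> value 1481 (2 byte(s))
  byte[4]=0xC6 cont=1 payload=0x46=70: acc |= 70<<0 -> acc=70 shift=7
  byte[5]=0xF3 cont=1 payload=0x73=115: acc |= 115<<7 -> acc=14790 shift=14
  byte[6]=0x2E cont=0 payload=0x2E=46: acc |= 46<<14 -> acc=768454 shift=21 [end]
Varint 4: bytes[4:7] = C6 F3 2E -> value 768454 (3 byte(s))
  byte[7]=0xD1 cont=1 payload=0x51=81: acc |= 81<<0 -> acc=81 shift=7
  byte[8]=0xFA cont=1 payload=0x7A=122: acc |= 122<<7 -> acc=15697 shift=14
  byte[9]=0x6C cont=0 payload=0x6C=108: acc |= 108<<14 -> acc=1785169 shift=21 [end]
Varint 5: bytes[7:10] = D1 FA 6C -> value 1785169 (3 byte(s))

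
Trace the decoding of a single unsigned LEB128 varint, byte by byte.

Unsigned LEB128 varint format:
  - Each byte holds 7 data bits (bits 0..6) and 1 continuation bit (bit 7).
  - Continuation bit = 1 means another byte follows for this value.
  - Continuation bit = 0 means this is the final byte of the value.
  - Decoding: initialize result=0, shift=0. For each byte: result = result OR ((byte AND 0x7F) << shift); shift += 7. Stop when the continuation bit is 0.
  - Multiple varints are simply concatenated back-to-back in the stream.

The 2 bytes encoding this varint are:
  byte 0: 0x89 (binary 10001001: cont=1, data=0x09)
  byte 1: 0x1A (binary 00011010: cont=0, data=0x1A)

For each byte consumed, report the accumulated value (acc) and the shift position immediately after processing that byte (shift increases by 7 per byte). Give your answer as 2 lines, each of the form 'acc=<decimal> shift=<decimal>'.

Answer: acc=9 shift=7
acc=3337 shift=14

Derivation:
byte 0=0x89: payload=0x09=9, contrib = 9<<0 = 9; acc -> 9, shift -> 7
byte 1=0x1A: payload=0x1A=26, contrib = 26<<7 = 3328; acc -> 3337, shift -> 14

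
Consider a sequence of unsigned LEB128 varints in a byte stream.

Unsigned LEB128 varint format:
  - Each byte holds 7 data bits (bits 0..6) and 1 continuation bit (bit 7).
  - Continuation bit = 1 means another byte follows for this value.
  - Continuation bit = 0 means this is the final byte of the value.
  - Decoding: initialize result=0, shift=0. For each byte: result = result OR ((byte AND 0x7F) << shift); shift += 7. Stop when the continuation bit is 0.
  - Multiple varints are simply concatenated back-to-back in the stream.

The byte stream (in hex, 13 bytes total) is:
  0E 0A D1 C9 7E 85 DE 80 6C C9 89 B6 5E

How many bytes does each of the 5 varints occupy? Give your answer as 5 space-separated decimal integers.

Answer: 1 1 3 4 4

Derivation:
  byte[0]=0x0E cont=0 payload=0x0E=14: acc |= 14<<0 -> acc=14 shift=7 [end]
Varint 1: bytes[0:1] = 0E -> value 14 (1 byte(s))
  byte[1]=0x0A cont=0 payload=0x0A=10: acc |= 10<<0 -> acc=10 shift=7 [end]
Varint 2: bytes[1:2] = 0A -> value 10 (1 byte(s))
  byte[2]=0xD1 cont=1 payload=0x51=81: acc |= 81<<0 -> acc=81 shift=7
  byte[3]=0xC9 cont=1 payload=0x49=73: acc |= 73<<7 -> acc=9425 shift=14
  byte[4]=0x7E cont=0 payload=0x7E=126: acc |= 126<<14 -> acc=2073809 shift=21 [end]
Varint 3: bytes[2:5] = D1 C9 7E -> value 2073809 (3 byte(s))
  byte[5]=0x85 cont=1 payload=0x05=5: acc |= 5<<0 -> acc=5 shift=7
  byte[6]=0xDE cont=1 payload=0x5E=94: acc |= 94<<7 -> acc=12037 shift=14
  byte[7]=0x80 cont=1 payload=0x00=0: acc |= 0<<14 -> acc=12037 shift=21
  byte[8]=0x6C cont=0 payload=0x6C=108: acc |= 108<<21 -> acc=226504453 shift=28 [end]
Varint 4: bytes[5:9] = 85 DE 80 6C -> value 226504453 (4 byte(s))
  byte[9]=0xC9 cont=1 payload=0x49=73: acc |= 73<<0 -> acc=73 shift=7
  byte[10]=0x89 cont=1 payload=0x09=9: acc |= 9<<7 -> acc=1225 shift=14
  byte[11]=0xB6 cont=1 payload=0x36=54: acc |= 54<<14 -> acc=885961 shift=21
  byte[12]=0x5E cont=0 payload=0x5E=94: acc |= 94<<21 -> acc=198018249 shift=28 [end]
Varint 5: bytes[9:13] = C9 89 B6 5E -> value 198018249 (4 byte(s))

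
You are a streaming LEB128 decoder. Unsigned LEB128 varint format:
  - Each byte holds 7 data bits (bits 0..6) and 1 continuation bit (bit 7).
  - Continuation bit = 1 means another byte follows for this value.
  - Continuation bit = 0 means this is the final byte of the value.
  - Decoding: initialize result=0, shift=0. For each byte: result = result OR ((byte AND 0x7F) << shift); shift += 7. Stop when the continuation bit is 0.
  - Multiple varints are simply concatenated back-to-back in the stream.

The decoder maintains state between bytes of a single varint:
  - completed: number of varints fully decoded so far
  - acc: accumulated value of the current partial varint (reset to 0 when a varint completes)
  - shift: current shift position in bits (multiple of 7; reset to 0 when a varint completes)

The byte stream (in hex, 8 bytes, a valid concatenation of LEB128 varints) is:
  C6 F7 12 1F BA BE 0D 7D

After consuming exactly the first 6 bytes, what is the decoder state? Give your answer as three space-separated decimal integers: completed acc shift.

byte[0]=0xC6 cont=1 payload=0x46: acc |= 70<<0 -> completed=0 acc=70 shift=7
byte[1]=0xF7 cont=1 payload=0x77: acc |= 119<<7 -> completed=0 acc=15302 shift=14
byte[2]=0x12 cont=0 payload=0x12: varint #1 complete (value=310214); reset -> completed=1 acc=0 shift=0
byte[3]=0x1F cont=0 payload=0x1F: varint #2 complete (value=31); reset -> completed=2 acc=0 shift=0
byte[4]=0xBA cont=1 payload=0x3A: acc |= 58<<0 -> completed=2 acc=58 shift=7
byte[5]=0xBE cont=1 payload=0x3E: acc |= 62<<7 -> completed=2 acc=7994 shift=14

Answer: 2 7994 14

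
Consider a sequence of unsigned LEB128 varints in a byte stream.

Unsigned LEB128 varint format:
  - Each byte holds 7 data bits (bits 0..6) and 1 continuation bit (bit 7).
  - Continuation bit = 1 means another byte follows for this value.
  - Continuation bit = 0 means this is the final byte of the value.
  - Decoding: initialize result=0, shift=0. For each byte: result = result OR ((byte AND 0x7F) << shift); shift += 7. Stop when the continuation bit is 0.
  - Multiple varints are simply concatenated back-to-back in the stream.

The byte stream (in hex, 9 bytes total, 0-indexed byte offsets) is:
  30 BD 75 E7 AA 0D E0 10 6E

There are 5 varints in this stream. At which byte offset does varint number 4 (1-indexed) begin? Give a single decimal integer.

Answer: 6

Derivation:
  byte[0]=0x30 cont=0 payload=0x30=48: acc |= 48<<0 -> acc=48 shift=7 [end]
Varint 1: bytes[0:1] = 30 -> value 48 (1 byte(s))
  byte[1]=0xBD cont=1 payload=0x3D=61: acc |= 61<<0 -> acc=61 shift=7
  byte[2]=0x75 cont=0 payload=0x75=117: acc |= 117<<7 -> acc=15037 shift=14 [end]
Varint 2: bytes[1:3] = BD 75 -> value 15037 (2 byte(s))
  byte[3]=0xE7 cont=1 payload=0x67=103: acc |= 103<<0 -> acc=103 shift=7
  byte[4]=0xAA cont=1 payload=0x2A=42: acc |= 42<<7 -> acc=5479 shift=14
  byte[5]=0x0D cont=0 payload=0x0D=13: acc |= 13<<14 -> acc=218471 shift=21 [end]
Varint 3: bytes[3:6] = E7 AA 0D -> value 218471 (3 byte(s))
  byte[6]=0xE0 cont=1 payload=0x60=96: acc |= 96<<0 -> acc=96 shift=7
  byte[7]=0x10 cont=0 payload=0x10=16: acc |= 16<<7 -> acc=2144 shift=14 [end]
Varint 4: bytes[6:8] = E0 10 -> value 2144 (2 byte(s))
  byte[8]=0x6E cont=0 payload=0x6E=110: acc |= 110<<0 -> acc=110 shift=7 [end]
Varint 5: bytes[8:9] = 6E -> value 110 (1 byte(s))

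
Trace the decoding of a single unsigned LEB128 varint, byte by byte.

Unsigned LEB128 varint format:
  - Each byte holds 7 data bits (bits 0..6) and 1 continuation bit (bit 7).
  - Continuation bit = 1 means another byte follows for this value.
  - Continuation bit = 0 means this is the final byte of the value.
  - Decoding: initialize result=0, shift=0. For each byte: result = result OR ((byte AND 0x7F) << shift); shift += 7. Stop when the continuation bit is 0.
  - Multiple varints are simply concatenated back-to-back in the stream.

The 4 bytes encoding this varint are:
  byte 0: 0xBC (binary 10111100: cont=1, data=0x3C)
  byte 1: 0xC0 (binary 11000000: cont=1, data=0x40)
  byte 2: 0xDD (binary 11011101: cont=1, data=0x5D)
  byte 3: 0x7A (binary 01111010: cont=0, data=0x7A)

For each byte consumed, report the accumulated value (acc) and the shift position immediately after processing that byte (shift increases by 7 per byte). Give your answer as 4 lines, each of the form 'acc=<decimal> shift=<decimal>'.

Answer: acc=60 shift=7
acc=8252 shift=14
acc=1531964 shift=21
acc=257384508 shift=28

Derivation:
byte 0=0xBC: payload=0x3C=60, contrib = 60<<0 = 60; acc -> 60, shift -> 7
byte 1=0xC0: payload=0x40=64, contrib = 64<<7 = 8192; acc -> 8252, shift -> 14
byte 2=0xDD: payload=0x5D=93, contrib = 93<<14 = 1523712; acc -> 1531964, shift -> 21
byte 3=0x7A: payload=0x7A=122, contrib = 122<<21 = 255852544; acc -> 257384508, shift -> 28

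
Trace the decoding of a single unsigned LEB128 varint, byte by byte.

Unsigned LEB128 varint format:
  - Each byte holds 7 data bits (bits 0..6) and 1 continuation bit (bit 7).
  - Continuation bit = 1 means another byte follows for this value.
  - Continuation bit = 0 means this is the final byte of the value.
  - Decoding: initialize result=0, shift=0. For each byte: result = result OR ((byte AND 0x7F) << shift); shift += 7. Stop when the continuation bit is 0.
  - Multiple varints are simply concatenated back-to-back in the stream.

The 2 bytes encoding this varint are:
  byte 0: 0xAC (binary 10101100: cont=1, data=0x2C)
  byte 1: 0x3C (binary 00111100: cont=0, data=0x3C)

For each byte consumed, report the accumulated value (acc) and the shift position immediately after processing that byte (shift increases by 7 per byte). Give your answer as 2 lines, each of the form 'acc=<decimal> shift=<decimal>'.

byte 0=0xAC: payload=0x2C=44, contrib = 44<<0 = 44; acc -> 44, shift -> 7
byte 1=0x3C: payload=0x3C=60, contrib = 60<<7 = 7680; acc -> 7724, shift -> 14

Answer: acc=44 shift=7
acc=7724 shift=14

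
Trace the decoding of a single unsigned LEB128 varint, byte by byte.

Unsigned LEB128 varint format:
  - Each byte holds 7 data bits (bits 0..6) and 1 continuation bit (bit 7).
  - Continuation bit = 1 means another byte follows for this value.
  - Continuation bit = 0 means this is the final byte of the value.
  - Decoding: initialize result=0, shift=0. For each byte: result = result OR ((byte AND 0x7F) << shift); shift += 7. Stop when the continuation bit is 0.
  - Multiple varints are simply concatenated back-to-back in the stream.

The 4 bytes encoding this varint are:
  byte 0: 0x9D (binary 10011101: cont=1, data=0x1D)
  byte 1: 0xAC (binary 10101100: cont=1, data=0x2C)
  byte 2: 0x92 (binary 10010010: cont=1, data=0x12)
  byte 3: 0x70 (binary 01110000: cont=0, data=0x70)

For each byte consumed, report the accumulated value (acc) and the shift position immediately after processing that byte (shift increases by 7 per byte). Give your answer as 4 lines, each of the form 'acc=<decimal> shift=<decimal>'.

byte 0=0x9D: payload=0x1D=29, contrib = 29<<0 = 29; acc -> 29, shift -> 7
byte 1=0xAC: payload=0x2C=44, contrib = 44<<7 = 5632; acc -> 5661, shift -> 14
byte 2=0x92: payload=0x12=18, contrib = 18<<14 = 294912; acc -> 300573, shift -> 21
byte 3=0x70: payload=0x70=112, contrib = 112<<21 = 234881024; acc -> 235181597, shift -> 28

Answer: acc=29 shift=7
acc=5661 shift=14
acc=300573 shift=21
acc=235181597 shift=28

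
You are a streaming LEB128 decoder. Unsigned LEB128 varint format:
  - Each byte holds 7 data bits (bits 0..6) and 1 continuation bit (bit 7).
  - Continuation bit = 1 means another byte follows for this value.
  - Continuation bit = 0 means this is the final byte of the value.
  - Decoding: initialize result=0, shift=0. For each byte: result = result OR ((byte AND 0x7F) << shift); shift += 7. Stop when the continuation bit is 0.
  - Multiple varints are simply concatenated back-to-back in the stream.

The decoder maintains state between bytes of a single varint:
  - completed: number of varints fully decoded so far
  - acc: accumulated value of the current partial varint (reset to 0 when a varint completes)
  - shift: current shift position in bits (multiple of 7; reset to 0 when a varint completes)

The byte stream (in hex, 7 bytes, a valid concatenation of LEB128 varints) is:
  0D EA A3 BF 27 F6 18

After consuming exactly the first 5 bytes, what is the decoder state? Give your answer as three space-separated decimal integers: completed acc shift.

byte[0]=0x0D cont=0 payload=0x0D: varint #1 complete (value=13); reset -> completed=1 acc=0 shift=0
byte[1]=0xEA cont=1 payload=0x6A: acc |= 106<<0 -> completed=1 acc=106 shift=7
byte[2]=0xA3 cont=1 payload=0x23: acc |= 35<<7 -> completed=1 acc=4586 shift=14
byte[3]=0xBF cont=1 payload=0x3F: acc |= 63<<14 -> completed=1 acc=1036778 shift=21
byte[4]=0x27 cont=0 payload=0x27: varint #2 complete (value=82825706); reset -> completed=2 acc=0 shift=0

Answer: 2 0 0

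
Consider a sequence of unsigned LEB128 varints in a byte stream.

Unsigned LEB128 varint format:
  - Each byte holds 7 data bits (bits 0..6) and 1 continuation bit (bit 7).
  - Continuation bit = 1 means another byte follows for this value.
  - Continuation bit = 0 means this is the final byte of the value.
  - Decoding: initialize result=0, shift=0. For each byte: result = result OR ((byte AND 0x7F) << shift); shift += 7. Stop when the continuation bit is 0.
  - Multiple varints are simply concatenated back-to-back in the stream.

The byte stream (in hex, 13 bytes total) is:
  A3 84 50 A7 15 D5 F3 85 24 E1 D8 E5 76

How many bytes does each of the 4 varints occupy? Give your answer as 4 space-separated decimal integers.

  byte[0]=0xA3 cont=1 payload=0x23=35: acc |= 35<<0 -> acc=35 shift=7
  byte[1]=0x84 cont=1 payload=0x04=4: acc |= 4<<7 -> acc=547 shift=14
  byte[2]=0x50 cont=0 payload=0x50=80: acc |= 80<<14 -> acc=1311267 shift=21 [end]
Varint 1: bytes[0:3] = A3 84 50 -> value 1311267 (3 byte(s))
  byte[3]=0xA7 cont=1 payload=0x27=39: acc |= 39<<0 -> acc=39 shift=7
  byte[4]=0x15 cont=0 payload=0x15=21: acc |= 21<<7 -> acc=2727 shift=14 [end]
Varint 2: bytes[3:5] = A7 15 -> value 2727 (2 byte(s))
  byte[5]=0xD5 cont=1 payload=0x55=85: acc |= 85<<0 -> acc=85 shift=7
  byte[6]=0xF3 cont=1 payload=0x73=115: acc |= 115<<7 -> acc=14805 shift=14
  byte[7]=0x85 cont=1 payload=0x05=5: acc |= 5<<14 -> acc=96725 shift=21
  byte[8]=0x24 cont=0 payload=0x24=36: acc |= 36<<21 -> acc=75594197 shift=28 [end]
Varint 3: bytes[5:9] = D5 F3 85 24 -> value 75594197 (4 byte(s))
  byte[9]=0xE1 cont=1 payload=0x61=97: acc |= 97<<0 -> acc=97 shift=7
  byte[10]=0xD8 cont=1 payload=0x58=88: acc |= 88<<7 -> acc=11361 shift=14
  byte[11]=0xE5 cont=1 payload=0x65=101: acc |= 101<<14 -> acc=1666145 shift=21
  byte[12]=0x76 cont=0 payload=0x76=118: acc |= 118<<21 -> acc=249130081 shift=28 [end]
Varint 4: bytes[9:13] = E1 D8 E5 76 -> value 249130081 (4 byte(s))

Answer: 3 2 4 4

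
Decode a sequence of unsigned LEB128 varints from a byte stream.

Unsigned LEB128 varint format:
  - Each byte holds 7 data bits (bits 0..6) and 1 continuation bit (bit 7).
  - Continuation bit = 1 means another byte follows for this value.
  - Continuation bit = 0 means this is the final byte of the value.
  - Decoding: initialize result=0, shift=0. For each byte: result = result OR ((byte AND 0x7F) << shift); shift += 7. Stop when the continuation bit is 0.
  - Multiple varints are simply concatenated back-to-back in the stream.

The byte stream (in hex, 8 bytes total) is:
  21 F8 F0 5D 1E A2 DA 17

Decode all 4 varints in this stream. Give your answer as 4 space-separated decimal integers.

  byte[0]=0x21 cont=0 payload=0x21=33: acc |= 33<<0 -> acc=33 shift=7 [end]
Varint 1: bytes[0:1] = 21 -> value 33 (1 byte(s))
  byte[1]=0xF8 cont=1 payload=0x78=120: acc |= 120<<0 -> acc=120 shift=7
  byte[2]=0xF0 cont=1 payload=0x70=112: acc |= 112<<7 -> acc=14456 shift=14
  byte[3]=0x5D cont=0 payload=0x5D=93: acc |= 93<<14 -> acc=1538168 shift=21 [end]
Varint 2: bytes[1:4] = F8 F0 5D -> value 1538168 (3 byte(s))
  byte[4]=0x1E cont=0 payload=0x1E=30: acc |= 30<<0 -> acc=30 shift=7 [end]
Varint 3: bytes[4:5] = 1E -> value 30 (1 byte(s))
  byte[5]=0xA2 cont=1 payload=0x22=34: acc |= 34<<0 -> acc=34 shift=7
  byte[6]=0xDA cont=1 payload=0x5A=90: acc |= 90<<7 -> acc=11554 shift=14
  byte[7]=0x17 cont=0 payload=0x17=23: acc |= 23<<14 -> acc=388386 shift=21 [end]
Varint 4: bytes[5:8] = A2 DA 17 -> value 388386 (3 byte(s))

Answer: 33 1538168 30 388386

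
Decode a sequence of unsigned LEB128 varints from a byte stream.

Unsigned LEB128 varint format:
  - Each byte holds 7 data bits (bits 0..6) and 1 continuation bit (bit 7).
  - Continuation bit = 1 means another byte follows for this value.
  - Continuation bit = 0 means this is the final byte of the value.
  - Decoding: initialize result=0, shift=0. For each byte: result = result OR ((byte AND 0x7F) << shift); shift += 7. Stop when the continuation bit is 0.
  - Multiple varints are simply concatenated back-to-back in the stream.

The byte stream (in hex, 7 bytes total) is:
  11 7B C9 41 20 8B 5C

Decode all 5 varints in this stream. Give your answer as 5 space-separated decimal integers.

  byte[0]=0x11 cont=0 payload=0x11=17: acc |= 17<<0 -> acc=17 shift=7 [end]
Varint 1: bytes[0:1] = 11 -> value 17 (1 byte(s))
  byte[1]=0x7B cont=0 payload=0x7B=123: acc |= 123<<0 -> acc=123 shift=7 [end]
Varint 2: bytes[1:2] = 7B -> value 123 (1 byte(s))
  byte[2]=0xC9 cont=1 payload=0x49=73: acc |= 73<<0 -> acc=73 shift=7
  byte[3]=0x41 cont=0 payload=0x41=65: acc |= 65<<7 -> acc=8393 shift=14 [end]
Varint 3: bytes[2:4] = C9 41 -> value 8393 (2 byte(s))
  byte[4]=0x20 cont=0 payload=0x20=32: acc |= 32<<0 -> acc=32 shift=7 [end]
Varint 4: bytes[4:5] = 20 -> value 32 (1 byte(s))
  byte[5]=0x8B cont=1 payload=0x0B=11: acc |= 11<<0 -> acc=11 shift=7
  byte[6]=0x5C cont=0 payload=0x5C=92: acc |= 92<<7 -> acc=11787 shift=14 [end]
Varint 5: bytes[5:7] = 8B 5C -> value 11787 (2 byte(s))

Answer: 17 123 8393 32 11787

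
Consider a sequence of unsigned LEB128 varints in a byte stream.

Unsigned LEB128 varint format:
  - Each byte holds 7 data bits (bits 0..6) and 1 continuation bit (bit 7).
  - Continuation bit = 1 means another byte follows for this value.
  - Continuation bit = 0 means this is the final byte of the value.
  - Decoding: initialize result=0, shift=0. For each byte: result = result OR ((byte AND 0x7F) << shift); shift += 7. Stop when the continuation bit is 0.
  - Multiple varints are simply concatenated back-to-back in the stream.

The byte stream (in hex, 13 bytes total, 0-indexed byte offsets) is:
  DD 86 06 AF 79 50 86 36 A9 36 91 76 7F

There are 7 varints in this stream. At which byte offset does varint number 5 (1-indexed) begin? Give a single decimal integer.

  byte[0]=0xDD cont=1 payload=0x5D=93: acc |= 93<<0 -> acc=93 shift=7
  byte[1]=0x86 cont=1 payload=0x06=6: acc |= 6<<7 -> acc=861 shift=14
  byte[2]=0x06 cont=0 payload=0x06=6: acc |= 6<<14 -> acc=99165 shift=21 [end]
Varint 1: bytes[0:3] = DD 86 06 -> value 99165 (3 byte(s))
  byte[3]=0xAF cont=1 payload=0x2F=47: acc |= 47<<0 -> acc=47 shift=7
  byte[4]=0x79 cont=0 payload=0x79=121: acc |= 121<<7 -> acc=15535 shift=14 [end]
Varint 2: bytes[3:5] = AF 79 -> value 15535 (2 byte(s))
  byte[5]=0x50 cont=0 payload=0x50=80: acc |= 80<<0 -> acc=80 shift=7 [end]
Varint 3: bytes[5:6] = 50 -> value 80 (1 byte(s))
  byte[6]=0x86 cont=1 payload=0x06=6: acc |= 6<<0 -> acc=6 shift=7
  byte[7]=0x36 cont=0 payload=0x36=54: acc |= 54<<7 -> acc=6918 shift=14 [end]
Varint 4: bytes[6:8] = 86 36 -> value 6918 (2 byte(s))
  byte[8]=0xA9 cont=1 payload=0x29=41: acc |= 41<<0 -> acc=41 shift=7
  byte[9]=0x36 cont=0 payload=0x36=54: acc |= 54<<7 -> acc=6953 shift=14 [end]
Varint 5: bytes[8:10] = A9 36 -> value 6953 (2 byte(s))
  byte[10]=0x91 cont=1 payload=0x11=17: acc |= 17<<0 -> acc=17 shift=7
  byte[11]=0x76 cont=0 payload=0x76=118: acc |= 118<<7 -> acc=15121 shift=14 [end]
Varint 6: bytes[10:12] = 91 76 -> value 15121 (2 byte(s))
  byte[12]=0x7F cont=0 payload=0x7F=127: acc |= 127<<0 -> acc=127 shift=7 [end]
Varint 7: bytes[12:13] = 7F -> value 127 (1 byte(s))

Answer: 8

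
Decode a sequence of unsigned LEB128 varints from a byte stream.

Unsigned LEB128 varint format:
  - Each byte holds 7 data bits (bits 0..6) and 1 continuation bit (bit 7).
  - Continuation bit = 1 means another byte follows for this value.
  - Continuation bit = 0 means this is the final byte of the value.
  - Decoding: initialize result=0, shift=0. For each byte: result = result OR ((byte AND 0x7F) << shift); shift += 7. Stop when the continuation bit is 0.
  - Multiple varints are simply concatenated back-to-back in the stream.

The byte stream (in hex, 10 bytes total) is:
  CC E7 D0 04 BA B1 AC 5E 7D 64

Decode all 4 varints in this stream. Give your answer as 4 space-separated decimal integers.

  byte[0]=0xCC cont=1 payload=0x4C=76: acc |= 76<<0 -> acc=76 shift=7
  byte[1]=0xE7 cont=1 payload=0x67=103: acc |= 103<<7 -> acc=13260 shift=14
  byte[2]=0xD0 cont=1 payload=0x50=80: acc |= 80<<14 -> acc=1323980 shift=21
  byte[3]=0x04 cont=0 payload=0x04=4: acc |= 4<<21 -> acc=9712588 shift=28 [end]
Varint 1: bytes[0:4] = CC E7 D0 04 -> value 9712588 (4 byte(s))
  byte[4]=0xBA cont=1 payload=0x3A=58: acc |= 58<<0 -> acc=58 shift=7
  byte[5]=0xB1 cont=1 payload=0x31=49: acc |= 49<<7 -> acc=6330 shift=14
  byte[6]=0xAC cont=1 payload=0x2C=44: acc |= 44<<14 -> acc=727226 shift=21
  byte[7]=0x5E cont=0 payload=0x5E=94: acc |= 94<<21 -> acc=197859514 shift=28 [end]
Varint 2: bytes[4:8] = BA B1 AC 5E -> value 197859514 (4 byte(s))
  byte[8]=0x7D cont=0 payload=0x7D=125: acc |= 125<<0 -> acc=125 shift=7 [end]
Varint 3: bytes[8:9] = 7D -> value 125 (1 byte(s))
  byte[9]=0x64 cont=0 payload=0x64=100: acc |= 100<<0 -> acc=100 shift=7 [end]
Varint 4: bytes[9:10] = 64 -> value 100 (1 byte(s))

Answer: 9712588 197859514 125 100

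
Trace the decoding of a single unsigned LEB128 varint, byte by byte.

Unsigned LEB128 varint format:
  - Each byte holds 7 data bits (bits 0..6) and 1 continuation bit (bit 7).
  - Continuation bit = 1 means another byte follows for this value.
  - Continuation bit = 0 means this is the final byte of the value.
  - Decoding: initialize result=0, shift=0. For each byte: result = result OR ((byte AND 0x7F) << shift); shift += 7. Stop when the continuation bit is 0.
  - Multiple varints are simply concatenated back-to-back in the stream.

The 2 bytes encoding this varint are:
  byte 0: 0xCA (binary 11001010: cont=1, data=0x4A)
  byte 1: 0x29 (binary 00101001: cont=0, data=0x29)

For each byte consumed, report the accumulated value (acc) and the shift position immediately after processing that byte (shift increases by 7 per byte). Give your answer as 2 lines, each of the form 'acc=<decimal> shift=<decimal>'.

Answer: acc=74 shift=7
acc=5322 shift=14

Derivation:
byte 0=0xCA: payload=0x4A=74, contrib = 74<<0 = 74; acc -> 74, shift -> 7
byte 1=0x29: payload=0x29=41, contrib = 41<<7 = 5248; acc -> 5322, shift -> 14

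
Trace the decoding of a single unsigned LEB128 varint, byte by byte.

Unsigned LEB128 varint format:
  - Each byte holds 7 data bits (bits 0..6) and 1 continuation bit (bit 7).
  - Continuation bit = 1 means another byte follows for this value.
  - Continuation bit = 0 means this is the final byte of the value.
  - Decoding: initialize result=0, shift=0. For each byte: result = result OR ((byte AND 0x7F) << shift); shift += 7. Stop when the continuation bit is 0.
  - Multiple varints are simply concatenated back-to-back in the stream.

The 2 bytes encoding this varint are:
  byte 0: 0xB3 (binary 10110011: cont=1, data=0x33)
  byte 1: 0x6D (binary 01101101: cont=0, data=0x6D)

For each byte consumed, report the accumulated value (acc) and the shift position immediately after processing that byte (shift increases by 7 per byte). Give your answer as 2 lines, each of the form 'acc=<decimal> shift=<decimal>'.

byte 0=0xB3: payload=0x33=51, contrib = 51<<0 = 51; acc -> 51, shift -> 7
byte 1=0x6D: payload=0x6D=109, contrib = 109<<7 = 13952; acc -> 14003, shift -> 14

Answer: acc=51 shift=7
acc=14003 shift=14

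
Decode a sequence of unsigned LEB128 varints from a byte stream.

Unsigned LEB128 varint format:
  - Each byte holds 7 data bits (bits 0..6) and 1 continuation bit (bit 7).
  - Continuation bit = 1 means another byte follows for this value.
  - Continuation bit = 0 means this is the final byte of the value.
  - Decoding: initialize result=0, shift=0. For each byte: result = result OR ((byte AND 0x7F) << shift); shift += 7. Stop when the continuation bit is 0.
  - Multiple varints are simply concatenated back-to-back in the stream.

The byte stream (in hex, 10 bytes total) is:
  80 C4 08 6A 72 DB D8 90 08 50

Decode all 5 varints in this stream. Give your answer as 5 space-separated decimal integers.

Answer: 139776 106 114 17050715 80

Derivation:
  byte[0]=0x80 cont=1 payload=0x00=0: acc |= 0<<0 -> acc=0 shift=7
  byte[1]=0xC4 cont=1 payload=0x44=68: acc |= 68<<7 -> acc=8704 shift=14
  byte[2]=0x08 cont=0 payload=0x08=8: acc |= 8<<14 -> acc=139776 shift=21 [end]
Varint 1: bytes[0:3] = 80 C4 08 -> value 139776 (3 byte(s))
  byte[3]=0x6A cont=0 payload=0x6A=106: acc |= 106<<0 -> acc=106 shift=7 [end]
Varint 2: bytes[3:4] = 6A -> value 106 (1 byte(s))
  byte[4]=0x72 cont=0 payload=0x72=114: acc |= 114<<0 -> acc=114 shift=7 [end]
Varint 3: bytes[4:5] = 72 -> value 114 (1 byte(s))
  byte[5]=0xDB cont=1 payload=0x5B=91: acc |= 91<<0 -> acc=91 shift=7
  byte[6]=0xD8 cont=1 payload=0x58=88: acc |= 88<<7 -> acc=11355 shift=14
  byte[7]=0x90 cont=1 payload=0x10=16: acc |= 16<<14 -> acc=273499 shift=21
  byte[8]=0x08 cont=0 payload=0x08=8: acc |= 8<<21 -> acc=17050715 shift=28 [end]
Varint 4: bytes[5:9] = DB D8 90 08 -> value 17050715 (4 byte(s))
  byte[9]=0x50 cont=0 payload=0x50=80: acc |= 80<<0 -> acc=80 shift=7 [end]
Varint 5: bytes[9:10] = 50 -> value 80 (1 byte(s))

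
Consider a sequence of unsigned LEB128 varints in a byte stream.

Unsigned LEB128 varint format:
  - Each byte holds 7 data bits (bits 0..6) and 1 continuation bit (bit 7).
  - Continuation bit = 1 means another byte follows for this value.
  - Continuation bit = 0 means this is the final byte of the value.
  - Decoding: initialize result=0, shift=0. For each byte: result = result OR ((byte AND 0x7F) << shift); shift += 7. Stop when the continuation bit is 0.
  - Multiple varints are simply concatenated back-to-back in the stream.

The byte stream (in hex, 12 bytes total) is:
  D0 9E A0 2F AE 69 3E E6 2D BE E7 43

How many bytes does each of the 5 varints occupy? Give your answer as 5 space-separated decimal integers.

Answer: 4 2 1 2 3

Derivation:
  byte[0]=0xD0 cont=1 payload=0x50=80: acc |= 80<<0 -> acc=80 shift=7
  byte[1]=0x9E cont=1 payload=0x1E=30: acc |= 30<<7 -> acc=3920 shift=14
  byte[2]=0xA0 cont=1 payload=0x20=32: acc |= 32<<14 -> acc=528208 shift=21
  byte[3]=0x2F cont=0 payload=0x2F=47: acc |= 47<<21 -> acc=99094352 shift=28 [end]
Varint 1: bytes[0:4] = D0 9E A0 2F -> value 99094352 (4 byte(s))
  byte[4]=0xAE cont=1 payload=0x2E=46: acc |= 46<<0 -> acc=46 shift=7
  byte[5]=0x69 cont=0 payload=0x69=105: acc |= 105<<7 -> acc=13486 shift=14 [end]
Varint 2: bytes[4:6] = AE 69 -> value 13486 (2 byte(s))
  byte[6]=0x3E cont=0 payload=0x3E=62: acc |= 62<<0 -> acc=62 shift=7 [end]
Varint 3: bytes[6:7] = 3E -> value 62 (1 byte(s))
  byte[7]=0xE6 cont=1 payload=0x66=102: acc |= 102<<0 -> acc=102 shift=7
  byte[8]=0x2D cont=0 payload=0x2D=45: acc |= 45<<7 -> acc=5862 shift=14 [end]
Varint 4: bytes[7:9] = E6 2D -> value 5862 (2 byte(s))
  byte[9]=0xBE cont=1 payload=0x3E=62: acc |= 62<<0 -> acc=62 shift=7
  byte[10]=0xE7 cont=1 payload=0x67=103: acc |= 103<<7 -> acc=13246 shift=14
  byte[11]=0x43 cont=0 payload=0x43=67: acc |= 67<<14 -> acc=1110974 shift=21 [end]
Varint 5: bytes[9:12] = BE E7 43 -> value 1110974 (3 byte(s))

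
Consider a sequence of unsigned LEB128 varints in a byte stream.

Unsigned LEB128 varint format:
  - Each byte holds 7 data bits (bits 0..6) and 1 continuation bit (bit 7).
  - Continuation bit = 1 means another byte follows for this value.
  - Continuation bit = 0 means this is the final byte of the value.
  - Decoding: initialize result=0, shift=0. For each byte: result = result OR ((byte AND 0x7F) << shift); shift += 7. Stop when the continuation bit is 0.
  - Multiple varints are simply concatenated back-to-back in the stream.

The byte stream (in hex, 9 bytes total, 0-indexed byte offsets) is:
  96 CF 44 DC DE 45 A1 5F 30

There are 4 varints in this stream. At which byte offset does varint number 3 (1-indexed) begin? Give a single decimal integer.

Answer: 6

Derivation:
  byte[0]=0x96 cont=1 payload=0x16=22: acc |= 22<<0 -> acc=22 shift=7
  byte[1]=0xCF cont=1 payload=0x4F=79: acc |= 79<<7 -> acc=10134 shift=14
  byte[2]=0x44 cont=0 payload=0x44=68: acc |= 68<<14 -> acc=1124246 shift=21 [end]
Varint 1: bytes[0:3] = 96 CF 44 -> value 1124246 (3 byte(s))
  byte[3]=0xDC cont=1 payload=0x5C=92: acc |= 92<<0 -> acc=92 shift=7
  byte[4]=0xDE cont=1 payload=0x5E=94: acc |= 94<<7 -> acc=12124 shift=14
  byte[5]=0x45 cont=0 payload=0x45=69: acc |= 69<<14 -> acc=1142620 shift=21 [end]
Varint 2: bytes[3:6] = DC DE 45 -> value 1142620 (3 byte(s))
  byte[6]=0xA1 cont=1 payload=0x21=33: acc |= 33<<0 -> acc=33 shift=7
  byte[7]=0x5F cont=0 payload=0x5F=95: acc |= 95<<7 -> acc=12193 shift=14 [end]
Varint 3: bytes[6:8] = A1 5F -> value 12193 (2 byte(s))
  byte[8]=0x30 cont=0 payload=0x30=48: acc |= 48<<0 -> acc=48 shift=7 [end]
Varint 4: bytes[8:9] = 30 -> value 48 (1 byte(s))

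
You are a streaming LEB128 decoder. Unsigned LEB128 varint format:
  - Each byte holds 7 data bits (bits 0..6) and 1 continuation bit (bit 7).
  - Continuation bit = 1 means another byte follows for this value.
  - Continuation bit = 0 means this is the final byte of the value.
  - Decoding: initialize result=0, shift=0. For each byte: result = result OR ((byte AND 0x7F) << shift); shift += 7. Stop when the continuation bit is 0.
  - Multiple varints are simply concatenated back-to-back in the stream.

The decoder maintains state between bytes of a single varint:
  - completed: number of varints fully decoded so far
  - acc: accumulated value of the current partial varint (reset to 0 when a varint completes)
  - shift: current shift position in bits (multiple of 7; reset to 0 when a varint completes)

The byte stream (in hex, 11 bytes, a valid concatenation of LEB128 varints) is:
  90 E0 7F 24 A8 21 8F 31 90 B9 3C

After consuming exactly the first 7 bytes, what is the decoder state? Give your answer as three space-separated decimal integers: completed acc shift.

byte[0]=0x90 cont=1 payload=0x10: acc |= 16<<0 -> completed=0 acc=16 shift=7
byte[1]=0xE0 cont=1 payload=0x60: acc |= 96<<7 -> completed=0 acc=12304 shift=14
byte[2]=0x7F cont=0 payload=0x7F: varint #1 complete (value=2093072); reset -> completed=1 acc=0 shift=0
byte[3]=0x24 cont=0 payload=0x24: varint #2 complete (value=36); reset -> completed=2 acc=0 shift=0
byte[4]=0xA8 cont=1 payload=0x28: acc |= 40<<0 -> completed=2 acc=40 shift=7
byte[5]=0x21 cont=0 payload=0x21: varint #3 complete (value=4264); reset -> completed=3 acc=0 shift=0
byte[6]=0x8F cont=1 payload=0x0F: acc |= 15<<0 -> completed=3 acc=15 shift=7

Answer: 3 15 7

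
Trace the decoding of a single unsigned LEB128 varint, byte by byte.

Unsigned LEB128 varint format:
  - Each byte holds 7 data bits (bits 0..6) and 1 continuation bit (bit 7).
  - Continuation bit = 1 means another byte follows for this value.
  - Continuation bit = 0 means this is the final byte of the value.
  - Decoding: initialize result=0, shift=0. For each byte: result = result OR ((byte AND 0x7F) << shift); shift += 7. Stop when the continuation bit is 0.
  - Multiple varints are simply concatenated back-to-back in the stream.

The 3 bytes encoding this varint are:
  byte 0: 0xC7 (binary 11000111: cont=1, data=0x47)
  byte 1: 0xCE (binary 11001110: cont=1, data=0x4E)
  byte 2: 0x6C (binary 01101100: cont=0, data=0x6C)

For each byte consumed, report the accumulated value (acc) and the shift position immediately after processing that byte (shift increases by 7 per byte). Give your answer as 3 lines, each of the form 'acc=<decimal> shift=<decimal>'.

byte 0=0xC7: payload=0x47=71, contrib = 71<<0 = 71; acc -> 71, shift -> 7
byte 1=0xCE: payload=0x4E=78, contrib = 78<<7 = 9984; acc -> 10055, shift -> 14
byte 2=0x6C: payload=0x6C=108, contrib = 108<<14 = 1769472; acc -> 1779527, shift -> 21

Answer: acc=71 shift=7
acc=10055 shift=14
acc=1779527 shift=21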